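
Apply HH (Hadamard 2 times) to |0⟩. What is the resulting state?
|0⟩

H² = I, so an even number of Hadamards cancels: H^2 = I and the state is unchanged.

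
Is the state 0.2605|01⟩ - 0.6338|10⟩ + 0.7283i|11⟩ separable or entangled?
Entangled

Writing the state as a|00⟩ + b|01⟩ + c|10⟩ + d|11⟩, it is a product state iff ad − bc = 0.
Here (a, b, c, d) = (0, 0.2605, -0.6338, 0.7283i): ad − bc = (0)(0.7283i) − (0.2605)(-0.6338) = 0.1651 ≠ 0, so the state is entangled.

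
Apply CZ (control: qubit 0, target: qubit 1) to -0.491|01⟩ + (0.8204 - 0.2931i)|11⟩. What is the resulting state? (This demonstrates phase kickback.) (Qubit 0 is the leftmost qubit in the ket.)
-0.491|01⟩ + (-0.8204 + 0.2931i)|11⟩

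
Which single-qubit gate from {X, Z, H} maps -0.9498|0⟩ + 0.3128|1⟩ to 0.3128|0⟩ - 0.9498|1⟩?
X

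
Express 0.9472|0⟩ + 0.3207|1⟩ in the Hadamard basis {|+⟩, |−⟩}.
0.8965|+⟩ + 0.443|−⟩

With |ψ⟩ = α|0⟩ + β|1⟩, the Hadamard-basis coefficients are ⟨+|ψ⟩ = (α + β)/√2 and ⟨−|ψ⟩ = (α − β)/√2.
Here α = 0.9472, β = 0.3207: (α + β)/√2 = 0.8965, (α − β)/√2 = 0.443.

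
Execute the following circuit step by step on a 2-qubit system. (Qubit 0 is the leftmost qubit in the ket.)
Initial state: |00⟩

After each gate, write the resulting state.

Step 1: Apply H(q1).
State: 1/√2|00⟩ + 1/√2|01⟩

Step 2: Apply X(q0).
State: 1/√2|10⟩ + 1/√2|11⟩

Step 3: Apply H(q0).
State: 1/2|00⟩ + 1/2|01⟩ - 1/2|10⟩ - 1/2|11⟩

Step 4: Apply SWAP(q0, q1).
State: 1/2|00⟩ - 1/2|01⟩ + 1/2|10⟩ - 1/2|11⟩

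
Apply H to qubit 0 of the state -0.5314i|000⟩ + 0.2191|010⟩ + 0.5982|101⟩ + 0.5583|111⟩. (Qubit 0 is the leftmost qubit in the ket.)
-0.3758i|000⟩ + 0.423|001⟩ + 0.1549|010⟩ + 0.3948|011⟩ - 0.3758i|100⟩ - 0.423|101⟩ + 0.1549|110⟩ - 0.3948|111⟩

H on qubit 0 mixes each pair of kets that differ only in qubit 0: amplitudes (a, b) of (|…0…⟩, |…1…⟩) become ((a + b)/√2, (a − b)/√2). Kets absent from the input have amplitude 0.
(|000⟩, |100⟩): (a, b) = (-0.5314i, 0) → (-0.3758i, -0.3758i)
(|001⟩, |101⟩): (a, b) = (0, 0.5982) → (0.423, -0.423)
(|010⟩, |110⟩): (a, b) = (0.2191, 0) → (0.1549, 0.1549)
(|011⟩, |111⟩): (a, b) = (0, 0.5583) → (0.3948, -0.3948)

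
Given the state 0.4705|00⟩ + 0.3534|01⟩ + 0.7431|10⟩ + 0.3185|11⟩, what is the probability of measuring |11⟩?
0.1014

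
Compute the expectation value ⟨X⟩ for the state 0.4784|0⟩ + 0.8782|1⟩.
0.8403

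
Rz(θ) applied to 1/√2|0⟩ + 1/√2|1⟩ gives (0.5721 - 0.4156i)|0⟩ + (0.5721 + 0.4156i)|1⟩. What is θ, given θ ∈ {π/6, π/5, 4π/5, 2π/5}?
2π/5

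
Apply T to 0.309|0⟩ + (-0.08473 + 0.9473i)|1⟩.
0.309|0⟩ + (-0.7298 + 0.6099i)|1⟩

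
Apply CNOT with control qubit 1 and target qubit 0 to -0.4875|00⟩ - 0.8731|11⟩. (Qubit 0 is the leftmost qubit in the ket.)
-0.4875|00⟩ - 0.8731|01⟩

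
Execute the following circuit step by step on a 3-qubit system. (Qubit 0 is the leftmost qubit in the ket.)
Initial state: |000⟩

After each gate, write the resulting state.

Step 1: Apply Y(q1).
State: i|010⟩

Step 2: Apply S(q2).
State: i|010⟩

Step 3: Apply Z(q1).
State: -i|010⟩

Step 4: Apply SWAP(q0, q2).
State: -i|010⟩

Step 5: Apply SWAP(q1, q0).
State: -i|100⟩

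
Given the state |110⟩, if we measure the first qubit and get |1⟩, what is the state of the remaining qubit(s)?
|10⟩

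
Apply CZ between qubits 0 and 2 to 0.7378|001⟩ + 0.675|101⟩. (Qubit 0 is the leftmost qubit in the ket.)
0.7378|001⟩ - 0.675|101⟩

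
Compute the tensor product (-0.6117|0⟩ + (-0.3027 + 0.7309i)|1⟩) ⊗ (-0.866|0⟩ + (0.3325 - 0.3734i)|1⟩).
0.5297|00⟩ + (-0.2034 + 0.2284i)|01⟩ + (0.2621 - 0.633i)|10⟩ + (0.1723 + 0.3561i)|11⟩

amp(|b₁b₂…⟩) = product of the factor amplitudes for bits b₁, b₂, …; only kets whose every factor amplitude is nonzero survive.
|00⟩: (-0.6117)(-0.866) = 0.5297
|01⟩: (-0.6117)(0.3325 - 0.3734i) = (-0.2034 + 0.2284i)
|10⟩: (-0.3027 + 0.7309i)(-0.866) = (0.2621 - 0.633i)
|11⟩: (-0.3027 + 0.7309i)(0.3325 - 0.3734i) = (0.1723 + 0.3561i)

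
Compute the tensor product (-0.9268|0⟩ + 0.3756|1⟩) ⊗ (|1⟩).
-0.9268|01⟩ + 0.3756|11⟩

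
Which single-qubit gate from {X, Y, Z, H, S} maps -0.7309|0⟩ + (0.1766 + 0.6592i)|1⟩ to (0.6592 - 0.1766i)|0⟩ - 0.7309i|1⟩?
Y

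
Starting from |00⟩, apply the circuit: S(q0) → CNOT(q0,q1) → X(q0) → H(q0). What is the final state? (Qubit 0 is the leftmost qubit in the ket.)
1/√2|00⟩ - 1/√2|10⟩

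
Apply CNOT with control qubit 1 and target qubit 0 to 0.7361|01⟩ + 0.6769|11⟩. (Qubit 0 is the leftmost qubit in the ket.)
0.6769|01⟩ + 0.7361|11⟩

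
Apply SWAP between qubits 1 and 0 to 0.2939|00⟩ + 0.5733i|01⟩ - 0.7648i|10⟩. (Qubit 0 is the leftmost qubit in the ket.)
0.2939|00⟩ - 0.7648i|01⟩ + 0.5733i|10⟩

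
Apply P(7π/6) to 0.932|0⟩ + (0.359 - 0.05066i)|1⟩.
0.932|0⟩ + (-0.3362 - 0.1356i)|1⟩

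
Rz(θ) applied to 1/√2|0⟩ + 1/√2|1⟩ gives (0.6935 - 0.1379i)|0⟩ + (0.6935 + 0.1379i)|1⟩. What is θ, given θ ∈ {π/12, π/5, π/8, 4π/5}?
π/8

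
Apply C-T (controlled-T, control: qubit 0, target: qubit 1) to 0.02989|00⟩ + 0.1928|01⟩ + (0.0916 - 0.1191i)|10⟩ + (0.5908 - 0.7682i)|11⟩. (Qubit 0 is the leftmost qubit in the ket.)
0.02989|00⟩ + 0.1928|01⟩ + (0.0916 - 0.1191i)|10⟩ + (0.961 - 0.1254i)|11⟩

C-T leaves the control-|0⟩ kets |00⟩, |01⟩ unchanged and applies T to qubit 1 on the control-|1⟩ pair (|10⟩, |11⟩).
T = [[1, 0], [0, (1/√2 + (1/√2)i)]].
With a = amp(|10⟩) = (0.0916 - 0.1191i) and b = amp(|11⟩) = (0.5908 - 0.7682i):
new amp(|10⟩) = (1)·a = (0.0916 - 0.1191i)
new amp(|11⟩) = (1/√2 + (1/√2)i)·b = (0.961 - 0.1254i)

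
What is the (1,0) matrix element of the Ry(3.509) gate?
0.9832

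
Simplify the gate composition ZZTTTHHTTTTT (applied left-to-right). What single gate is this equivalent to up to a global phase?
I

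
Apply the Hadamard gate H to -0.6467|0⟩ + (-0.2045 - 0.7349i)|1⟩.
(-0.6019 - 0.5197i)|0⟩ + (-0.3127 + 0.5197i)|1⟩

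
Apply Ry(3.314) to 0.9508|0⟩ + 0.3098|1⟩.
-0.3905|0⟩ + 0.9206|1⟩

Ry(3.314) = [[cos(θ/2), −sin(θ/2)], [sin(θ/2), cos(θ/2)]]; θ = 3.314, cos(θ/2) ≈ -0.0860969, sin(θ/2) ≈ 0.996287.
With a = amp(|0⟩) = 0.9508 and b = amp(|1⟩) = 0.3098:
new amp(|0⟩) = (-0.0860969)·a + (-0.996287)·b = -0.3905
new amp(|1⟩) = (0.996287)·a + (-0.0860969)·b = 0.9206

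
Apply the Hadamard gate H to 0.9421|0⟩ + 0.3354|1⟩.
0.9033|0⟩ + 0.429|1⟩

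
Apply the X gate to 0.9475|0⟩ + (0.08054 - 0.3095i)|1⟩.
(0.08054 - 0.3095i)|0⟩ + 0.9475|1⟩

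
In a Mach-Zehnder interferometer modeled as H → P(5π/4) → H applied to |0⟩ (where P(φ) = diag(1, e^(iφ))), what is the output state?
(0.1464 - (1/√8)i)|0⟩ + (0.8536 + (1/√8)i)|1⟩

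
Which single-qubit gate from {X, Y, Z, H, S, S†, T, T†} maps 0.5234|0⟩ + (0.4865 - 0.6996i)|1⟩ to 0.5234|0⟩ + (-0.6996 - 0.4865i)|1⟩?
S†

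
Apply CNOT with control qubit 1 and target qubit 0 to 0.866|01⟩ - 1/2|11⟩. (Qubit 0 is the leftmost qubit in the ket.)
-1/2|01⟩ + 0.866|11⟩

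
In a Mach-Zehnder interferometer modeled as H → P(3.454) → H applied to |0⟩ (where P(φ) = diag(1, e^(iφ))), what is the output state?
(0.0242 - 0.1537i)|0⟩ + (0.9758 + 0.1537i)|1⟩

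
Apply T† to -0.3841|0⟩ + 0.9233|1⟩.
-0.3841|0⟩ + (0.6529 - 0.6529i)|1⟩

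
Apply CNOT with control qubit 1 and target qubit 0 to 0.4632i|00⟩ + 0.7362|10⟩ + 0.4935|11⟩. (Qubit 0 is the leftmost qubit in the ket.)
0.4632i|00⟩ + 0.4935|01⟩ + 0.7362|10⟩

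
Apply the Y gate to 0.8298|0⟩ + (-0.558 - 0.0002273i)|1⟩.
(-0.0002273 + 0.558i)|0⟩ + 0.8298i|1⟩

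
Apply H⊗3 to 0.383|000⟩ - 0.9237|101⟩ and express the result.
-0.1912|000⟩ + 0.462|001⟩ - 0.1912|010⟩ + 0.462|011⟩ + 0.462|100⟩ - 0.1912|101⟩ + 0.462|110⟩ - 0.1912|111⟩

H⊗3 gives amp(|y⟩) = (1/2√2) Σ_x (−1)^(x·y) amp(|x⟩), where x·y is the number of positions in which both x and y have a 1.
|000⟩: (0.383 - 0.9237)/(2√2) = -0.1912
|001⟩: (0.383 + 0.9237)/(2√2) = 0.462
|010⟩: (0.383 - 0.9237)/(2√2) = -0.1912
|011⟩: (0.383 + 0.9237)/(2√2) = 0.462
|100⟩: (0.383 + 0.9237)/(2√2) = 0.462
|101⟩: (0.383 - 0.9237)/(2√2) = -0.1912
|110⟩: (0.383 + 0.9237)/(2√2) = 0.462
|111⟩: (0.383 - 0.9237)/(2√2) = -0.1912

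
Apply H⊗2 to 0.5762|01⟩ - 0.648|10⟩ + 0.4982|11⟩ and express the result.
0.2132|00⟩ - 0.8612|01⟩ + 0.363|10⟩ + 0.285|11⟩

H⊗2 gives amp(|y⟩) = (1/2) Σ_x (−1)^(x·y) amp(|x⟩), where x·y is the number of positions in which both x and y have a 1.
|00⟩: (0.5762 - 0.648 + 0.4982)/2 = 0.2132
|01⟩: (-0.5762 - 0.648 - 0.4982)/2 = -0.8612
|10⟩: (0.5762 + 0.648 - 0.4982)/2 = 0.363
|11⟩: (-0.5762 + 0.648 + 0.4982)/2 = 0.285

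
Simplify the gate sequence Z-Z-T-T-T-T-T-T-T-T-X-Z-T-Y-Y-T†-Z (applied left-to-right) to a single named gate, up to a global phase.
X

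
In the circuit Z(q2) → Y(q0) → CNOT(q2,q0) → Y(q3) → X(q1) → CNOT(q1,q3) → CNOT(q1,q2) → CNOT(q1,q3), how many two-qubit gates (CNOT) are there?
4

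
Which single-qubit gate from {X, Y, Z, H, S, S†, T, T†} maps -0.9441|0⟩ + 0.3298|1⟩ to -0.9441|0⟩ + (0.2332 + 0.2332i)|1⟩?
T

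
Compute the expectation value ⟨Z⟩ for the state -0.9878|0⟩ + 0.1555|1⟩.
0.9516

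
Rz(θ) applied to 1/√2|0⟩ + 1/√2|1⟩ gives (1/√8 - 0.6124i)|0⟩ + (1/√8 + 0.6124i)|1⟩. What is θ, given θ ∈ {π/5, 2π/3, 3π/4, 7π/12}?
2π/3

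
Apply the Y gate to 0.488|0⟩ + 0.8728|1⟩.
-0.8728i|0⟩ + 0.488i|1⟩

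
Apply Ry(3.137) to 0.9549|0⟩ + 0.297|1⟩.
-0.2948|0⟩ + 0.9556|1⟩

Ry(3.137) = [[cos(θ/2), −sin(θ/2)], [sin(θ/2), cos(θ/2)]]; θ = 3.137, cos(θ/2) ≈ 0.00229632, sin(θ/2) ≈ 0.999997.
With a = amp(|0⟩) = 0.9549 and b = amp(|1⟩) = 0.297:
new amp(|0⟩) = (0.00229632)·a + (-0.999997)·b = -0.2948
new amp(|1⟩) = (0.999997)·a + (0.00229632)·b = 0.9556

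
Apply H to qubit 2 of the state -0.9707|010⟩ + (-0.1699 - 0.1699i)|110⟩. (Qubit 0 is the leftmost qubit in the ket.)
-0.6864|010⟩ - 0.6864|011⟩ + (-0.1201 - 0.1201i)|110⟩ + (-0.1201 - 0.1201i)|111⟩

H on qubit 2 mixes each pair of kets that differ only in qubit 2: amplitudes (a, b) of (|…0…⟩, |…1…⟩) become ((a + b)/√2, (a − b)/√2). Kets absent from the input have amplitude 0.
(|010⟩, |011⟩): (a, b) = (-0.9707, 0) → (-0.6864, -0.6864)
(|110⟩, |111⟩): (a, b) = ((-0.1699 - 0.1699i), 0) → ((-0.1201 - 0.1201i), (-0.1201 - 0.1201i))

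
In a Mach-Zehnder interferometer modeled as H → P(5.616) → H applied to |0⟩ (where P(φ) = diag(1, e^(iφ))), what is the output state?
(0.8928 - 0.3094i)|0⟩ + (0.1072 + 0.3094i)|1⟩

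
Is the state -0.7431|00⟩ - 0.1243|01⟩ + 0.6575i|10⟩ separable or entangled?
Entangled

Writing the state as a|00⟩ + b|01⟩ + c|10⟩ + d|11⟩, it is a product state iff ad − bc = 0.
Here (a, b, c, d) = (-0.7431, -0.1243, 0.6575i, 0): ad − bc = (-0.7431)(0) − (-0.1243)(0.6575i) = 0.08173i ≠ 0, so the state is entangled.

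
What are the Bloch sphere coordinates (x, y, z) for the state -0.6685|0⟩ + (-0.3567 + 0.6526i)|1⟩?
(0.4769, -0.8725, -0.1062)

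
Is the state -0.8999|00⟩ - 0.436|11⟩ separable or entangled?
Entangled

Writing the state as a|00⟩ + b|01⟩ + c|10⟩ + d|11⟩, it is a product state iff ad − bc = 0.
Here (a, b, c, d) = (-0.8999, 0, 0, -0.436): ad − bc = (-0.8999)(-0.436) − (0)(0) = 0.3924 ≠ 0, so the state is entangled.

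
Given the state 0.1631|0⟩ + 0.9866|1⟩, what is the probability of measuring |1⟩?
0.9734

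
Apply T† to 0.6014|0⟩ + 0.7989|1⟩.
0.6014|0⟩ + (0.5649 - 0.5649i)|1⟩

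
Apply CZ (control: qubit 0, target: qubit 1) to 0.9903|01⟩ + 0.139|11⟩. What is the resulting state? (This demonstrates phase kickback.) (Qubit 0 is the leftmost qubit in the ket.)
0.9903|01⟩ - 0.139|11⟩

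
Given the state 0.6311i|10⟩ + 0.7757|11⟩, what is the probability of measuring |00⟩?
0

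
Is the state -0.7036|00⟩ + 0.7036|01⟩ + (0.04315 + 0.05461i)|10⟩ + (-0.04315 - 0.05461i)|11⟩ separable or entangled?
Separable

Writing the state as a|00⟩ + b|01⟩ + c|10⟩ + d|11⟩, it is a product state iff ad − bc = 0.
Here (a, b, c, d) = (-0.7036, 0.7036, (0.04315 + 0.05461i), (-0.04315 - 0.05461i)): ad − bc = (-0.7036)(-0.04315 - 0.05461i) − (0.7036)(0.04315 + 0.05461i) = 0, so the state is separable.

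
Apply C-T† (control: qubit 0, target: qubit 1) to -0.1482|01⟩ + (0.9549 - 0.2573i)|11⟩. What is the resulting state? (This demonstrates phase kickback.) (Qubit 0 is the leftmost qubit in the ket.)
-0.1482|01⟩ + (0.4933 - 0.8572i)|11⟩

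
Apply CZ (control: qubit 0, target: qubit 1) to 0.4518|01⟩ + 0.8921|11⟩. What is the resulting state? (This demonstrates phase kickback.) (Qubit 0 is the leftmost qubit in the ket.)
0.4518|01⟩ - 0.8921|11⟩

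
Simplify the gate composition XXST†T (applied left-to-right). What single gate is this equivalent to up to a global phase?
S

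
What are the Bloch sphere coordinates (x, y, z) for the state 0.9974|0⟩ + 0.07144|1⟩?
(0.1425, 0, 0.9897)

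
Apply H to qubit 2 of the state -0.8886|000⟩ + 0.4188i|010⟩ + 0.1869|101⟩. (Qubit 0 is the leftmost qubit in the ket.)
-0.6283|000⟩ - 0.6283|001⟩ + 0.2961i|010⟩ + 0.2961i|011⟩ + 0.1322|100⟩ - 0.1322|101⟩

H on qubit 2 mixes each pair of kets that differ only in qubit 2: amplitudes (a, b) of (|…0…⟩, |…1…⟩) become ((a + b)/√2, (a − b)/√2). Kets absent from the input have amplitude 0.
(|000⟩, |001⟩): (a, b) = (-0.8886, 0) → (-0.6283, -0.6283)
(|010⟩, |011⟩): (a, b) = (0.4188i, 0) → (0.2961i, 0.2961i)
(|100⟩, |101⟩): (a, b) = (0, 0.1869) → (0.1322, -0.1322)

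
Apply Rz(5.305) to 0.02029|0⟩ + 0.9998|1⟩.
(-0.01791 - 0.009533i)|0⟩ + (-0.8826 + 0.4697i)|1⟩

Rz(5.305) = [[e^(−iθ/2), 0], [0, e^(iθ/2)]] with e^(±iθ/2) = cos(θ/2) ± i·sin(θ/2); θ = 5.305, cos(θ/2) ≈ -0.88276, sin(θ/2) ≈ 0.469825.
With a = amp(|0⟩) = 0.02029 and b = amp(|1⟩) = 0.9998:
new amp(|0⟩) = (-0.88276 - 0.469825i)·a = (-0.01791 - 0.009533i)
new amp(|1⟩) = (-0.88276 + 0.469825i)·b = (-0.8826 + 0.4697i)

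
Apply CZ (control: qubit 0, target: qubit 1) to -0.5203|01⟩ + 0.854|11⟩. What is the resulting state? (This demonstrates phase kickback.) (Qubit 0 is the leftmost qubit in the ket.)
-0.5203|01⟩ - 0.854|11⟩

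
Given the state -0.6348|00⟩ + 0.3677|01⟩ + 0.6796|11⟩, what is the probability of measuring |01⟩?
0.1352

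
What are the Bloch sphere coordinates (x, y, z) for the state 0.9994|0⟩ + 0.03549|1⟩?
(0.07094, 0, 0.9975)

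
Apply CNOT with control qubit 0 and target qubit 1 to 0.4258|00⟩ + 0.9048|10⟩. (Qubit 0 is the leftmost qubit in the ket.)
0.4258|00⟩ + 0.9048|11⟩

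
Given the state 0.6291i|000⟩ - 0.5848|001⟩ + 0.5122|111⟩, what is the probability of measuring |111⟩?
0.2623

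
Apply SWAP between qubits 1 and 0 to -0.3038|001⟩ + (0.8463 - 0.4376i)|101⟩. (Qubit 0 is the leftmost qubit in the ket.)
-0.3038|001⟩ + (0.8463 - 0.4376i)|011⟩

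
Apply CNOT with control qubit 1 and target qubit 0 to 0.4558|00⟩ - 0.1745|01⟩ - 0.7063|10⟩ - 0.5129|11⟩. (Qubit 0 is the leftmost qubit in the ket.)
0.4558|00⟩ - 0.5129|01⟩ - 0.7063|10⟩ - 0.1745|11⟩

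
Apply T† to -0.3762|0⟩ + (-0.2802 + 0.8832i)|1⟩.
-0.3762|0⟩ + (0.4264 + 0.8226i)|1⟩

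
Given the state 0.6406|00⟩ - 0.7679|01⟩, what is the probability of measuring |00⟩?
0.4104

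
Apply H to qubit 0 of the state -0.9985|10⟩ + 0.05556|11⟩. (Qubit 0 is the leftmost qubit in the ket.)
-0.706|00⟩ + 0.03929|01⟩ + 0.706|10⟩ - 0.03929|11⟩

H on qubit 0 mixes each pair of kets that differ only in qubit 0: amplitudes (a, b) of (|…0…⟩, |…1…⟩) become ((a + b)/√2, (a − b)/√2). Kets absent from the input have amplitude 0.
(|00⟩, |10⟩): (a, b) = (0, -0.9985) → (-0.706, 0.706)
(|01⟩, |11⟩): (a, b) = (0, 0.05556) → (0.03929, -0.03929)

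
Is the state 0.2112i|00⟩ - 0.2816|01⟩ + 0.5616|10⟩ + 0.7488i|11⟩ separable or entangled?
Separable

Writing the state as a|00⟩ + b|01⟩ + c|10⟩ + d|11⟩, it is a product state iff ad − bc = 0.
Here (a, b, c, d) = (0.2112i, -0.2816, 0.5616, 0.7488i): ad − bc = (0.2112i)(0.7488i) − (-0.2816)(0.5616) = 0, so the state is separable.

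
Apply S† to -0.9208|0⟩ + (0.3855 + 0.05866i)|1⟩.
-0.9208|0⟩ + (0.05866 - 0.3855i)|1⟩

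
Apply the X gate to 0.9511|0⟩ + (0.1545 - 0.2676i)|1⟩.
(0.1545 - 0.2676i)|0⟩ + 0.9511|1⟩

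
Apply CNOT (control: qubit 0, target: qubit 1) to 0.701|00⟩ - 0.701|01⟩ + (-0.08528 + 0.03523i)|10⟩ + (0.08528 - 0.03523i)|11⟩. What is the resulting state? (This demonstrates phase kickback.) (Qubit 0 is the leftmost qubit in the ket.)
0.701|00⟩ - 0.701|01⟩ + (0.08528 - 0.03523i)|10⟩ + (-0.08528 + 0.03523i)|11⟩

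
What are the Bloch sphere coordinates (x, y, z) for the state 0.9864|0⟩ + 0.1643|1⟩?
(0.3241, 0, 0.946)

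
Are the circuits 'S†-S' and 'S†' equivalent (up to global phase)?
No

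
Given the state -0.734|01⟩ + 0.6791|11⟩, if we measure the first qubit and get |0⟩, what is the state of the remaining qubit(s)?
-|1⟩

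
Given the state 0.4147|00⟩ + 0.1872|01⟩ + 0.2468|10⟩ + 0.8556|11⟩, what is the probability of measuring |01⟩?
0.03504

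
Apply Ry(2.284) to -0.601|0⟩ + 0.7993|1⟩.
-0.9768|0⟩ - 0.2143|1⟩

Ry(2.284) = [[cos(θ/2), −sin(θ/2)], [sin(θ/2), cos(θ/2)]]; θ = 2.284, cos(θ/2) ≈ 0.415776, sin(θ/2) ≈ 0.909467.
With a = amp(|0⟩) = -0.601 and b = amp(|1⟩) = 0.7993:
new amp(|0⟩) = (0.415776)·a + (-0.909467)·b = -0.9768
new amp(|1⟩) = (0.909467)·a + (0.415776)·b = -0.2143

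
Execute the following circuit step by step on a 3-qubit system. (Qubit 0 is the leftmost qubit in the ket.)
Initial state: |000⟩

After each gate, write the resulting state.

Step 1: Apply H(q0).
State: 1/√2|000⟩ + 1/√2|100⟩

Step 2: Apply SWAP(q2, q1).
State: 1/√2|000⟩ + 1/√2|100⟩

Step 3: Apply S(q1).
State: 1/√2|000⟩ + 1/√2|100⟩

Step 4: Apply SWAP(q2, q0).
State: 1/√2|000⟩ + 1/√2|001⟩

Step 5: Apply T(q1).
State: 1/√2|000⟩ + 1/√2|001⟩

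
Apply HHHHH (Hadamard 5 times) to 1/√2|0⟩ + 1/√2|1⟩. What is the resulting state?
|0⟩

H² = I, so H^5 = H: a single Hadamard. With (a, b) = (1/√2, 1/√2), H gives ((a + b)/√2, (a − b)/√2) = (1, 0).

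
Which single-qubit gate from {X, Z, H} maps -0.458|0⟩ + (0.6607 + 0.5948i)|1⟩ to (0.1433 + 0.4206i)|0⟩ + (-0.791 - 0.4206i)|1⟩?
H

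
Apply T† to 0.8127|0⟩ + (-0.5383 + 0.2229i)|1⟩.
0.8127|0⟩ + (-0.223 + 0.5382i)|1⟩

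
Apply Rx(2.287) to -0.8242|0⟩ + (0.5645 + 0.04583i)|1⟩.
(-0.2998 - 0.5137i)|0⟩ + (0.2339 + 0.7691i)|1⟩

Rx(2.287) = [[cos(θ/2), −i·sin(θ/2)], [−i·sin(θ/2), cos(θ/2)]]; θ = 2.287, cos(θ/2) ≈ 0.414412, sin(θ/2) ≈ 0.91009.
With a = amp(|0⟩) = -0.8242 and b = amp(|1⟩) = (0.5645 + 0.04583i):
new amp(|0⟩) = (0.414412)·a + (-0.91009i)·b = (-0.2998 - 0.5137i)
new amp(|1⟩) = (-0.91009i)·a + (0.414412)·b = (0.2339 + 0.7691i)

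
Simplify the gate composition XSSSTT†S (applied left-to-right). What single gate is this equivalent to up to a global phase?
X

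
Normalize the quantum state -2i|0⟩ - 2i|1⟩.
-(1/√2)i|0⟩ - (1/√2)i|1⟩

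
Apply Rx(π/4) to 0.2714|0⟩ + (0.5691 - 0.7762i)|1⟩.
(-0.0463 - 0.2178i)|0⟩ + (0.5258 - 0.821i)|1⟩

Rx(π/4) = [[cos(θ/2), −i·sin(θ/2)], [−i·sin(θ/2), cos(θ/2)]]; θ = π/4, cos(θ/2) ≈ 0.92388, sin(θ/2) ≈ 0.382683.
With a = amp(|0⟩) = 0.2714 and b = amp(|1⟩) = (0.5691 - 0.7762i):
new amp(|0⟩) = (0.92388)·a + (-0.382683i)·b = (-0.0463 - 0.2178i)
new amp(|1⟩) = (-0.382683i)·a + (0.92388)·b = (0.5258 - 0.821i)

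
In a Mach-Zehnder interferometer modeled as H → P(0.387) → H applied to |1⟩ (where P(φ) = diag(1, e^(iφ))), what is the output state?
(0.03698 - 0.1887i)|0⟩ + (0.963 + 0.1887i)|1⟩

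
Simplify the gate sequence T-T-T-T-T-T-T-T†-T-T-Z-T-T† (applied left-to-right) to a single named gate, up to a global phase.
Z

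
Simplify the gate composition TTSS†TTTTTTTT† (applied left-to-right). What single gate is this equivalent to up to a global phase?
I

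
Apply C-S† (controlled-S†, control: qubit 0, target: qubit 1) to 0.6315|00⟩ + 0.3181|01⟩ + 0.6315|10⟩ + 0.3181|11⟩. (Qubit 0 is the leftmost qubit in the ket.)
0.6315|00⟩ + 0.3181|01⟩ + 0.6315|10⟩ - 0.3181i|11⟩

C-S† leaves the control-|0⟩ kets |00⟩, |01⟩ unchanged and applies S† to qubit 1 on the control-|1⟩ pair (|10⟩, |11⟩).
S† = [[1, 0], [0, -i]].
With a = amp(|10⟩) = 0.6315 and b = amp(|11⟩) = 0.3181:
new amp(|10⟩) = (1)·a = 0.6315
new amp(|11⟩) = (-i)·b = -0.3181i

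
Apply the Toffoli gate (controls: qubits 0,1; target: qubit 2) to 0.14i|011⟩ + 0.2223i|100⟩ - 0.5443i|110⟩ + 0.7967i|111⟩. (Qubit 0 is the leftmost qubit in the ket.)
0.14i|011⟩ + 0.2223i|100⟩ + 0.7967i|110⟩ - 0.5443i|111⟩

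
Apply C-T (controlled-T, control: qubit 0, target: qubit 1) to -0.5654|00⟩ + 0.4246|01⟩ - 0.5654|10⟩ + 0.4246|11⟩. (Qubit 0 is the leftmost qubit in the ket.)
-0.5654|00⟩ + 0.4246|01⟩ - 0.5654|10⟩ + (0.3002 + 0.3002i)|11⟩

C-T leaves the control-|0⟩ kets |00⟩, |01⟩ unchanged and applies T to qubit 1 on the control-|1⟩ pair (|10⟩, |11⟩).
T = [[1, 0], [0, (1/√2 + (1/√2)i)]].
With a = amp(|10⟩) = -0.5654 and b = amp(|11⟩) = 0.4246:
new amp(|10⟩) = (1)·a = -0.5654
new amp(|11⟩) = (1/√2 + (1/√2)i)·b = (0.3002 + 0.3002i)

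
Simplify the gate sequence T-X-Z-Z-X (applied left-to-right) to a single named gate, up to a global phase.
T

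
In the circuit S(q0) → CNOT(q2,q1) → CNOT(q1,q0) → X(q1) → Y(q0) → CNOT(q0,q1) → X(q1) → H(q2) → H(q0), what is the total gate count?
9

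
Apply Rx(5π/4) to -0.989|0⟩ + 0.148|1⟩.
(0.3785 - 0.1367i)|0⟩ + (-0.05664 + 0.9137i)|1⟩

Rx(5π/4) = [[cos(θ/2), −i·sin(θ/2)], [−i·sin(θ/2), cos(θ/2)]]; θ = 5π/4, cos(θ/2) ≈ -0.382683, sin(θ/2) ≈ 0.92388.
With a = amp(|0⟩) = -0.989 and b = amp(|1⟩) = 0.148:
new amp(|0⟩) = (-0.382683)·a + (-0.92388i)·b = (0.3785 - 0.1367i)
new amp(|1⟩) = (-0.92388i)·a + (-0.382683)·b = (-0.05664 + 0.9137i)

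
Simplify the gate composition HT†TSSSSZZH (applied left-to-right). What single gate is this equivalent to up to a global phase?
I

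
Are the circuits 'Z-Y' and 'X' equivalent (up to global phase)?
Yes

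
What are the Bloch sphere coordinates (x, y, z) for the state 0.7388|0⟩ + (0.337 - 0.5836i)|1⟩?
(0.498, -0.8623, 0.09167)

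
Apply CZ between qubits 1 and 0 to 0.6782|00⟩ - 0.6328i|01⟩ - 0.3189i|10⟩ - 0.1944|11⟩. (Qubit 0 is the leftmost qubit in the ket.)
0.6782|00⟩ - 0.6328i|01⟩ - 0.3189i|10⟩ + 0.1944|11⟩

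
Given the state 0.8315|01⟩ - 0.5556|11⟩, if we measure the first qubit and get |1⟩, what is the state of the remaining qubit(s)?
-|1⟩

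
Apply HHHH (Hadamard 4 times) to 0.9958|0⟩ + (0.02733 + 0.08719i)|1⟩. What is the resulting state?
0.9958|0⟩ + (0.02733 + 0.08719i)|1⟩

H² = I, so an even number of Hadamards cancels: H^4 = I and the state is unchanged.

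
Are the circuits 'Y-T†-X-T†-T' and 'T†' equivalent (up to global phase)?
No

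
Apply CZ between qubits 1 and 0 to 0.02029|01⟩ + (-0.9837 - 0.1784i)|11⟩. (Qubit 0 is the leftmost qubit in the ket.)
0.02029|01⟩ + (0.9837 + 0.1784i)|11⟩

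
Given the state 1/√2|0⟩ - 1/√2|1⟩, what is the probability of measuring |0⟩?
1/2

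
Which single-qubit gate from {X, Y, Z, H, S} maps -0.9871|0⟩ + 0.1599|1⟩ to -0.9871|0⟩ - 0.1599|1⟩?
Z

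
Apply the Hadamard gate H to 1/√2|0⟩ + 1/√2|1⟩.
|0⟩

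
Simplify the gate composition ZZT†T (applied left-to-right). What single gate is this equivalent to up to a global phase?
I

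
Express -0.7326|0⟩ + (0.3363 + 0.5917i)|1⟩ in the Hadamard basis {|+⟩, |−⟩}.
(-0.2802 + 0.4184i)|+⟩ + (-0.7558 - 0.4184i)|−⟩

With |ψ⟩ = α|0⟩ + β|1⟩, the Hadamard-basis coefficients are ⟨+|ψ⟩ = (α + β)/√2 and ⟨−|ψ⟩ = (α − β)/√2.
Here α = -0.7326, β = (0.3363 + 0.5917i): (α + β)/√2 = (-0.2802 + 0.4184i), (α − β)/√2 = (-0.7558 - 0.4184i).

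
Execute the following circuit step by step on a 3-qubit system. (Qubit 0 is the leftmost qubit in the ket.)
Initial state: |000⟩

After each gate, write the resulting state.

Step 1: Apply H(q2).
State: 1/√2|000⟩ + 1/√2|001⟩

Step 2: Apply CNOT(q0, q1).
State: 1/√2|000⟩ + 1/√2|001⟩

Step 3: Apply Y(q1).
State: (1/√2)i|010⟩ + (1/√2)i|011⟩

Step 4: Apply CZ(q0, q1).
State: (1/√2)i|010⟩ + (1/√2)i|011⟩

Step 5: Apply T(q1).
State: (-1/2 + (1/2)i)|010⟩ + (-1/2 + (1/2)i)|011⟩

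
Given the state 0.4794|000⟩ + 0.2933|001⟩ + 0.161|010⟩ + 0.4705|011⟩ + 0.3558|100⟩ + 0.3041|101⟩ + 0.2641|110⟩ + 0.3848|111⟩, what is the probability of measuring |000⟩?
0.2298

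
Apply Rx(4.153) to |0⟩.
-0.4844|0⟩ - 0.8748i|1⟩

Rx(4.153) = [[cos(θ/2), −i·sin(θ/2)], [−i·sin(θ/2), cos(θ/2)]]; θ = 4.153, cos(θ/2) ≈ -0.484423, sin(θ/2) ≈ 0.874834.
With a = amp(|0⟩) = 1 and b = amp(|1⟩) = 0:
new amp(|0⟩) = (-0.484423)·a + (-0.874834i)·b = -0.4844
new amp(|1⟩) = (-0.874834i)·a + (-0.484423)·b = -0.8748i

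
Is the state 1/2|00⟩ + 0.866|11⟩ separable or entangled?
Entangled

Writing the state as a|00⟩ + b|01⟩ + c|10⟩ + d|11⟩, it is a product state iff ad − bc = 0.
Here (a, b, c, d) = (1/2, 0, 0, 0.866): ad − bc = (1/2)(0.866) − (0)(0) = 0.433 ≠ 0, so the state is entangled.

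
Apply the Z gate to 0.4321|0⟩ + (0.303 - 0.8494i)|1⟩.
0.4321|0⟩ + (-0.303 + 0.8494i)|1⟩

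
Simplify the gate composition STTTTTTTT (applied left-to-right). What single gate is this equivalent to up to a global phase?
S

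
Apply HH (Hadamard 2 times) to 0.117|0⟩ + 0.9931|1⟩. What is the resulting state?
0.117|0⟩ + 0.9931|1⟩

H² = I, so an even number of Hadamards cancels: H^2 = I and the state is unchanged.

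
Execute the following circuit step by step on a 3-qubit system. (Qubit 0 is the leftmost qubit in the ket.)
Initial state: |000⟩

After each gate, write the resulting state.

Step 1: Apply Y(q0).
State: i|100⟩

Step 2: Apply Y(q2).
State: -|101⟩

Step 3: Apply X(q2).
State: -|100⟩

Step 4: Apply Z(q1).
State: -|100⟩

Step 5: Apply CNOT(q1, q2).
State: -|100⟩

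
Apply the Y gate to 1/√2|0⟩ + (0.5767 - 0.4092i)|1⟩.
(-0.4092 - 0.5767i)|0⟩ + (1/√2)i|1⟩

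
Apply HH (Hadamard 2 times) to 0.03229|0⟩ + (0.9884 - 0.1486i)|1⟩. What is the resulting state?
0.03229|0⟩ + (0.9884 - 0.1486i)|1⟩

H² = I, so an even number of Hadamards cancels: H^2 = I and the state is unchanged.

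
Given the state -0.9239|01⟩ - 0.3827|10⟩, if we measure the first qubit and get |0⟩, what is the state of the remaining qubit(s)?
-|1⟩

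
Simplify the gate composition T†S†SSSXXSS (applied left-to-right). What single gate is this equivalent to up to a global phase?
T†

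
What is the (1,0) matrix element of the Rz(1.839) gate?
0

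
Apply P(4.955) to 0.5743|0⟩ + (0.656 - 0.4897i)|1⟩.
0.5743|0⟩ + (-0.3178 - 0.7544i)|1⟩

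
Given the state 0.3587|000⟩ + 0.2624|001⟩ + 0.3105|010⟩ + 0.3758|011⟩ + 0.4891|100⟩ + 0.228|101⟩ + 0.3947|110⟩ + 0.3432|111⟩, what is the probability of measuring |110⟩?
0.1558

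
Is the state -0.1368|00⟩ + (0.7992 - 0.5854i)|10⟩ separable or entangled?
Separable

Writing the state as a|00⟩ + b|01⟩ + c|10⟩ + d|11⟩, it is a product state iff ad − bc = 0.
Here (a, b, c, d) = (-0.1368, 0, (0.7992 - 0.5854i), 0): ad − bc = (-0.1368)(0) − (0)(0.7992 - 0.5854i) = 0, so the state is separable.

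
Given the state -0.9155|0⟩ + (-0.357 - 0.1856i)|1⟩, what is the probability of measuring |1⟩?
0.1619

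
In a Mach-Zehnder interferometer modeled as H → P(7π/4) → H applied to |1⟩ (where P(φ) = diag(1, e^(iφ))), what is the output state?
(0.1464 + (1/√8)i)|0⟩ + (0.8536 - (1/√8)i)|1⟩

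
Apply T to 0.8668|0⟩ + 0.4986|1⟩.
0.8668|0⟩ + (0.3526 + 0.3526i)|1⟩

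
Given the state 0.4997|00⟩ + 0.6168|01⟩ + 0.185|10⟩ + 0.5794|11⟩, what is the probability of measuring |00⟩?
0.2497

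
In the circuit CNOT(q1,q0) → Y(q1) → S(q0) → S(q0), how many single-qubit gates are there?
3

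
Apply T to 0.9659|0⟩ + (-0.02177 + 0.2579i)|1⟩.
0.9659|0⟩ + (-0.1978 + 0.167i)|1⟩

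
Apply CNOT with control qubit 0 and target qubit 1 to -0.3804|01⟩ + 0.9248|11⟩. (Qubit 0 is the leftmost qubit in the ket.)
-0.3804|01⟩ + 0.9248|10⟩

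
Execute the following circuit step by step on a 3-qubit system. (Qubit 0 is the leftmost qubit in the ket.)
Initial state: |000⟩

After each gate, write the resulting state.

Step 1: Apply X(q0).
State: |100⟩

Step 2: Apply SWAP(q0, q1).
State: |010⟩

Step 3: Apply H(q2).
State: 1/√2|010⟩ + 1/√2|011⟩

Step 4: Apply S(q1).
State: (1/√2)i|010⟩ + (1/√2)i|011⟩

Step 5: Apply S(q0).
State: (1/√2)i|010⟩ + (1/√2)i|011⟩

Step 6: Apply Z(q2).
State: (1/√2)i|010⟩ - (1/√2)i|011⟩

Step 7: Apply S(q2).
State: (1/√2)i|010⟩ + 1/√2|011⟩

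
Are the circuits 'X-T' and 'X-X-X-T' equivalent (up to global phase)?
Yes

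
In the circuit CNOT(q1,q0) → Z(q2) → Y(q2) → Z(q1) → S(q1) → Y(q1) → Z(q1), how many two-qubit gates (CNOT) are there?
1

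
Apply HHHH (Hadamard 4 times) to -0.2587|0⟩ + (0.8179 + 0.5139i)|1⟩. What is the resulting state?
-0.2587|0⟩ + (0.8179 + 0.5139i)|1⟩

H² = I, so an even number of Hadamards cancels: H^4 = I and the state is unchanged.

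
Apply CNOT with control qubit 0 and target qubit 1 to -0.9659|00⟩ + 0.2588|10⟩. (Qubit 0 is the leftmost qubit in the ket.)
-0.9659|00⟩ + 0.2588|11⟩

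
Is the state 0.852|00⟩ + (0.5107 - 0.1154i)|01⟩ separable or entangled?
Separable

Writing the state as a|00⟩ + b|01⟩ + c|10⟩ + d|11⟩, it is a product state iff ad − bc = 0.
Here (a, b, c, d) = (0.852, (0.5107 - 0.1154i), 0, 0): ad − bc = (0.852)(0) − (0.5107 - 0.1154i)(0) = 0, so the state is separable.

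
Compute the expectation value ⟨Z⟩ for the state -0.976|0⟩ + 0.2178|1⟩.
0.9051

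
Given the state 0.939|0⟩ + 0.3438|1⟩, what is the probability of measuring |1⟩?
0.1182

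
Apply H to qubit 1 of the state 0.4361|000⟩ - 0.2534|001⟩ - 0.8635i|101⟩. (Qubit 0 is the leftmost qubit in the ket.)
0.3084|000⟩ - 0.1792|001⟩ + 0.3084|010⟩ - 0.1792|011⟩ - 0.6106i|101⟩ - 0.6106i|111⟩

H on qubit 1 mixes each pair of kets that differ only in qubit 1: amplitudes (a, b) of (|…0…⟩, |…1…⟩) become ((a + b)/√2, (a − b)/√2). Kets absent from the input have amplitude 0.
(|000⟩, |010⟩): (a, b) = (0.4361, 0) → (0.3084, 0.3084)
(|001⟩, |011⟩): (a, b) = (-0.2534, 0) → (-0.1792, -0.1792)
(|101⟩, |111⟩): (a, b) = (-0.8635i, 0) → (-0.6106i, -0.6106i)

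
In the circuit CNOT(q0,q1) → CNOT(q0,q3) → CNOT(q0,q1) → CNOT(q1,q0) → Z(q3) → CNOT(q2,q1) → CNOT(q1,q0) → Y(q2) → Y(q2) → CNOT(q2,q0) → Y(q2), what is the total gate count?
11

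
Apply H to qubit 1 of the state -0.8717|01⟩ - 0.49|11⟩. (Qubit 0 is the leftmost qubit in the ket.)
-0.6164|00⟩ + 0.6164|01⟩ - 0.3465|10⟩ + 0.3465|11⟩

H on qubit 1 mixes each pair of kets that differ only in qubit 1: amplitudes (a, b) of (|…0…⟩, |…1…⟩) become ((a + b)/√2, (a − b)/√2). Kets absent from the input have amplitude 0.
(|00⟩, |01⟩): (a, b) = (0, -0.8717) → (-0.6164, 0.6164)
(|10⟩, |11⟩): (a, b) = (0, -0.49) → (-0.3465, 0.3465)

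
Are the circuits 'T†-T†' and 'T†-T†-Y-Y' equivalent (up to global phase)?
Yes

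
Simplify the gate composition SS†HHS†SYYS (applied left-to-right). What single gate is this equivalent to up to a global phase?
S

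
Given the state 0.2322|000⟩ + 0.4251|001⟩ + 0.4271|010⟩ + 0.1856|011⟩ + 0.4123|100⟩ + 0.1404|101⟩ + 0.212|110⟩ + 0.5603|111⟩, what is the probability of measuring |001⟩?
0.1807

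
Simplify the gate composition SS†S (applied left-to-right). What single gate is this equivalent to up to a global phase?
S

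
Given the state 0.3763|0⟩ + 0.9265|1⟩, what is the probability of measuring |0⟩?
0.1416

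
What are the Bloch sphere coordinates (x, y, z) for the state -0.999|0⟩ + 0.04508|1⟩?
(-0.09007, 0, 0.996)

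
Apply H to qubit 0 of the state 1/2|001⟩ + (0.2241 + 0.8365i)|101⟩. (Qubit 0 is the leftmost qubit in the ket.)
(0.512 + 0.5915i)|001⟩ + (0.1951 - 0.5915i)|101⟩

H on qubit 0 mixes each pair of kets that differ only in qubit 0: amplitudes (a, b) of (|…0…⟩, |…1…⟩) become ((a + b)/√2, (a − b)/√2). Kets absent from the input have amplitude 0.
(|001⟩, |101⟩): (a, b) = (1/2, (0.2241 + 0.8365i)) → ((0.512 + 0.5915i), (0.1951 - 0.5915i))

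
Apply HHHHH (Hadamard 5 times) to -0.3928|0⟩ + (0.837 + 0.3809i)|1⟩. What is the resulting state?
(0.3141 + 0.2693i)|0⟩ + (-0.8696 - 0.2693i)|1⟩

H² = I, so H^5 = H: a single Hadamard. With (a, b) = (-0.3928, (0.837 + 0.3809i)), H gives ((a + b)/√2, (a − b)/√2) = ((0.3141 + 0.2693i), (-0.8696 - 0.2693i)).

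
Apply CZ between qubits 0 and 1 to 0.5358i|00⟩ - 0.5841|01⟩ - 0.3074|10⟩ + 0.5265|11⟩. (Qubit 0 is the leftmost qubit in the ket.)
0.5358i|00⟩ - 0.5841|01⟩ - 0.3074|10⟩ - 0.5265|11⟩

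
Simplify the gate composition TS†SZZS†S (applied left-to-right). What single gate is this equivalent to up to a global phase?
T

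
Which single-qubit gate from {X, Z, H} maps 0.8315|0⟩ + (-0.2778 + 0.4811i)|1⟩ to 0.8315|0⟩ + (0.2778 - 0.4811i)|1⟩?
Z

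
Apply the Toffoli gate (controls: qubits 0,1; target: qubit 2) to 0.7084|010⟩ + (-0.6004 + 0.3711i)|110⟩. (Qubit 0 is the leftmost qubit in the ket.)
0.7084|010⟩ + (-0.6004 + 0.3711i)|111⟩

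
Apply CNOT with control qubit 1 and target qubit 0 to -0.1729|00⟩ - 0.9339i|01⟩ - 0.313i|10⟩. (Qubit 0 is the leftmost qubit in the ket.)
-0.1729|00⟩ - 0.313i|10⟩ - 0.9339i|11⟩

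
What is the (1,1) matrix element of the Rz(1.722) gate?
(0.6517 + 0.7585i)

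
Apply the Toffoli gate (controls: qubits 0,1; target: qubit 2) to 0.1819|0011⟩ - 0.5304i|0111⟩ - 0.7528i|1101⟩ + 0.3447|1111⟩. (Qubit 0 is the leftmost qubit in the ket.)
0.1819|0011⟩ - 0.5304i|0111⟩ + 0.3447|1101⟩ - 0.7528i|1111⟩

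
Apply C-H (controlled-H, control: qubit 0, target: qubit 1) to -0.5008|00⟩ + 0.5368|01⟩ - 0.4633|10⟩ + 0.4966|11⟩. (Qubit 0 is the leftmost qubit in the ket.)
-0.5008|00⟩ + 0.5368|01⟩ + 0.02355|10⟩ - 0.6788|11⟩

C-H leaves the control-|0⟩ kets |00⟩, |01⟩ unchanged and applies H to qubit 1 on the control-|1⟩ pair (|10⟩, |11⟩).
H = [[1/√2, 1/√2], [1/√2, -1/√2]].
With a = amp(|10⟩) = -0.4633 and b = amp(|11⟩) = 0.4966:
new amp(|10⟩) = (1/√2)·a + (1/√2)·b = 0.02355
new amp(|11⟩) = (1/√2)·a + (-1/√2)·b = -0.6788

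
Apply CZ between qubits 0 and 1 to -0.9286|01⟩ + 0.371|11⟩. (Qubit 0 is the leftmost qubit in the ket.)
-0.9286|01⟩ - 0.371|11⟩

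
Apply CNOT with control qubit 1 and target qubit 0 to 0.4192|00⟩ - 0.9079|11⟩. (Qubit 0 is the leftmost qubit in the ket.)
0.4192|00⟩ - 0.9079|01⟩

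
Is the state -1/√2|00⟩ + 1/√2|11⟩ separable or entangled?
Entangled

Writing the state as a|00⟩ + b|01⟩ + c|10⟩ + d|11⟩, it is a product state iff ad − bc = 0.
Here (a, b, c, d) = (-1/√2, 0, 0, 1/√2): ad − bc = (-1/√2)(1/√2) − (0)(0) = -1/2 ≠ 0, so the state is entangled.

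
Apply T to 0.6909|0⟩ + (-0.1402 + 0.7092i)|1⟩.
0.6909|0⟩ + (-0.6006 + 0.4023i)|1⟩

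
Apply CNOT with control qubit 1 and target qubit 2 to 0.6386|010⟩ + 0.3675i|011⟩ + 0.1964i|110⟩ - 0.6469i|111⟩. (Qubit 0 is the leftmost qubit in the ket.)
0.3675i|010⟩ + 0.6386|011⟩ - 0.6469i|110⟩ + 0.1964i|111⟩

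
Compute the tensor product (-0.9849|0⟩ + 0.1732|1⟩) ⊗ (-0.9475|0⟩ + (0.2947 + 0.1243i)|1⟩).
0.9332|00⟩ + (-0.2903 - 0.1224i)|01⟩ - 0.1641|10⟩ + (0.05104 + 0.02153i)|11⟩

amp(|b₁b₂…⟩) = product of the factor amplitudes for bits b₁, b₂, …; only kets whose every factor amplitude is nonzero survive.
|00⟩: (-0.9849)(-0.9475) = 0.9332
|01⟩: (-0.9849)(0.2947 + 0.1243i) = (-0.2903 - 0.1224i)
|10⟩: (0.1732)(-0.9475) = -0.1641
|11⟩: (0.1732)(0.2947 + 0.1243i) = (0.05104 + 0.02153i)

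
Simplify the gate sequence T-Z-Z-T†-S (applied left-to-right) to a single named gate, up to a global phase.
S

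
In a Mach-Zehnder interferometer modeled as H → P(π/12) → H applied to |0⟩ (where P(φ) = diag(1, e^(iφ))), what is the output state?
(0.983 + 0.1294i)|0⟩ + (0.01704 - 0.1294i)|1⟩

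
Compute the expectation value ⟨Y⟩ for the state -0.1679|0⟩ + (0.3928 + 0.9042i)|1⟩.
-0.3036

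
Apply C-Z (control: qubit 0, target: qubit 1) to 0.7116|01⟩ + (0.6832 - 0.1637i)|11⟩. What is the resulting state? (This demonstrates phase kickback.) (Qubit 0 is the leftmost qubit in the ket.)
0.7116|01⟩ + (-0.6832 + 0.1637i)|11⟩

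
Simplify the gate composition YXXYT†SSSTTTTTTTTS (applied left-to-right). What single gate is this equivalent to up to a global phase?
T†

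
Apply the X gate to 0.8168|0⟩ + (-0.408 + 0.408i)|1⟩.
(-0.408 + 0.408i)|0⟩ + 0.8168|1⟩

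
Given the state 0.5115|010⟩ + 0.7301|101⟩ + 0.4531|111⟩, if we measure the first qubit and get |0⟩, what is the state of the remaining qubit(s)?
|10⟩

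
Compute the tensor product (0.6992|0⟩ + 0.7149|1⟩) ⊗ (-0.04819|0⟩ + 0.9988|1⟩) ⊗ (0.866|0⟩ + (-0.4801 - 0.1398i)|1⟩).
-0.02918|000⟩ + (0.01618 + 0.00471i)|001⟩ + 0.6048|010⟩ + (-0.3353 - 0.09763i)|011⟩ - 0.02983|100⟩ + (0.01654 + 0.004816i)|101⟩ + 0.6184|110⟩ + (-0.3428 - 0.09982i)|111⟩

amp(|b₁b₂…⟩) = product of the factor amplitudes for bits b₁, b₂, …; only kets whose every factor amplitude is nonzero survive.
|000⟩: (0.6992)(-0.04819)(0.866) = -0.02918
|001⟩: (0.6992)(-0.04819)(-0.4801 - 0.1398i) = (0.01618 + 0.00471i)
|010⟩: (0.6992)(0.9988)(0.866) = 0.6048
|011⟩: (0.6992)(0.9988)(-0.4801 - 0.1398i) = (-0.3353 - 0.09763i)
|100⟩: (0.7149)(-0.04819)(0.866) = -0.02983
|101⟩: (0.7149)(-0.04819)(-0.4801 - 0.1398i) = (0.01654 + 0.004816i)
|110⟩: (0.7149)(0.9988)(0.866) = 0.6184
|111⟩: (0.7149)(0.9988)(-0.4801 - 0.1398i) = (-0.3428 - 0.09982i)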